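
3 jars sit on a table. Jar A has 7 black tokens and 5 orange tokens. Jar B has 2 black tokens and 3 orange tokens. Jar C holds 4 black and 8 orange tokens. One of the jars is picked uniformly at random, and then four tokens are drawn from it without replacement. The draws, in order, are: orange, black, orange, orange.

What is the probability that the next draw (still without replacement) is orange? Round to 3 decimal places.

0.320

The likelihood of the observed sequence under each hypothesis: P(data | jar A) = (5/12)(7/11)(4/10)(3/9) = 0.035354; P(data | jar B) = (3/5)(2/4)(2/3)(1/2) = 0.1; P(data | jar C) = (8/12)(4/11)(7/10)(6/9) = 0.11313.
The prior-weighted likelihoods are 1/3 · 0.035354 = 0.011785, 1/3 · 0.1 = 0.033333, 1/3 · 0.11313 = 0.03771; summing to 0.082828.
Normalising, the posterior is P(jar A | data) = 0.14228, P(jar B | data) = 0.40244, P(jar C | data) = 0.45528.
So P(orange next | data) = Σ P(orange next | H) P(H | data) = (1/4)(0.14228) + (0)(0.40244) + (5/8)(0.45528) = 0.32012.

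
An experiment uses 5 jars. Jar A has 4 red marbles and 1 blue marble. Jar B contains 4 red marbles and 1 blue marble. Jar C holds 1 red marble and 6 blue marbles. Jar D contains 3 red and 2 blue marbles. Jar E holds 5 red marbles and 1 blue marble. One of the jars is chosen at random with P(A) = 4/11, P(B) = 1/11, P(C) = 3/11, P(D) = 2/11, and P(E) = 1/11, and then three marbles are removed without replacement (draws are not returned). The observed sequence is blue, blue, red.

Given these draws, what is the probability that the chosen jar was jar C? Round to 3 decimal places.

0.682

The likelihood of the observed sequence under each hypothesis: P(data | jar A) = (1/5)(0/4) = 0; P(data | jar B) = (1/5)(0/4) = 0; P(data | jar C) = (6/7)(5/6)(1/5) = 1/7; P(data | jar D) = (2/5)(1/4)(3/3) = 1/10; P(data | jar E) = (1/6)(0/5) = 0.
Multiplying each by its prior: 4/11 · 0 = 0, 1/11 · 0 = 0, 3/11 · 1/7 = 3/77, 2/11 · 1/10 = 1/55, 1/11 · 0 = 0; these sum to 2/35.
So P(jar C | data) = (3/77) / (2/35) = 15/22.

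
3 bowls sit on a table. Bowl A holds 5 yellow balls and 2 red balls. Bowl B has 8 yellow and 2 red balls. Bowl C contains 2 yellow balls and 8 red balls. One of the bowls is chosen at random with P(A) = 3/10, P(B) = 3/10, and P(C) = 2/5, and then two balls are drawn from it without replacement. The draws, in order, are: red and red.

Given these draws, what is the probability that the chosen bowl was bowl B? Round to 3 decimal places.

0.025

The likelihood of the observed sequence under each hypothesis: P(data | bowl A) = (2/7)(1/6) = 1/21; P(data | bowl B) = (2/10)(1/9) = 1/45; P(data | bowl C) = (8/10)(7/9) = 28/45.
Multiplying each by its prior: 3/10 · 1/21 = 1/70, 3/10 · 1/45 = 1/150, 2/5 · 28/45 = 56/225; summing to 17/63.
So P(bowl B | data) = (1/150) / (17/63) = 21/850.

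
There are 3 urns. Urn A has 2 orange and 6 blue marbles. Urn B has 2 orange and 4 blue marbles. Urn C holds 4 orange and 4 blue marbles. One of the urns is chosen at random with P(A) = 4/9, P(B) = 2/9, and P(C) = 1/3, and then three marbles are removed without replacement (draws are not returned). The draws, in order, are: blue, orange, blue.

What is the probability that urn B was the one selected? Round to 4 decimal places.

0.2593

For each hypothesis, P(data | H) works out to: P(data | urn A) = (6/8)(2/7)(5/6) = 5/28; P(data | urn B) = (4/6)(2/5)(3/4) = 1/5; P(data | urn C) = (4/8)(4/7)(3/6) = 1/7.
Weighting by the prior gives 4/9 · 5/28 = 5/63, 2/9 · 1/5 = 2/45, 1/3 · 1/7 = 1/21; these sum to 6/35.
Therefore the posterior P(urn B | data) = (2/45) / (6/35) = 7/27.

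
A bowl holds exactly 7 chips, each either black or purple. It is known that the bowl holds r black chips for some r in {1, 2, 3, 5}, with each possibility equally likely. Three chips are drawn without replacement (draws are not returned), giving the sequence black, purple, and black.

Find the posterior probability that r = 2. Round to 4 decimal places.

0.1351

The likelihood of the observed sequence under each hypothesis: P(data | r = 1) = (1/7)(6/6)(0/5) = 0; P(data | r = 2) = (2/7)(5/6)(1/5) = 1/21; P(data | r = 3) = (3/7)(4/6)(2/5) = 4/35; P(data | r = 5) = (5/7)(2/6)(4/5) = 4/21.
Weighting by the prior gives 1/4 · 0 = 0, 1/4 · 1/21 = 1/84, 1/4 · 4/35 = 1/35, 1/4 · 4/21 = 1/21; summing to 37/420.
Hence P(r = 2 | data) = (1/84) / (37/420) = 5/37.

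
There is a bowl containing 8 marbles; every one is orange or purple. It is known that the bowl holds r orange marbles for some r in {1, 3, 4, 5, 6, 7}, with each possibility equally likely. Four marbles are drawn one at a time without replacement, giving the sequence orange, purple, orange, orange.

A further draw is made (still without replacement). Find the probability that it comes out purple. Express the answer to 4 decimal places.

0.3333

For each hypothesis, P(data | H) works out to: P(data | r = 1) = (1/8)(7/7)(0/6) = 0; P(data | r = 3) = (3/8)(5/7)(2/6)(1/5) = 1/56; P(data | r = 4) = (4/8)(4/7)(3/6)(2/5) = 2/35; P(data | r = 5) = (5/8)(3/7)(4/6)(3/5) = 3/28; P(data | r = 6) = (6/8)(2/7)(5/6)(4/5) = 1/7; P(data | r = 7) = (7/8)(1/7)(6/6)(5/5) = 1/8.
The prior-weighted likelihoods are 1/6 · 0 = 0, 1/6 · 1/56 = 1/336, 1/6 · 2/35 = 1/105, 1/6 · 3/28 = 1/56, 1/6 · 1/7 = 1/42, 1/6 · 1/8 = 1/48; these sum to 3/40.
Normalising, the posterior is P(r = 1 | data) = 0, P(r = 3 | data) = 5/126, P(r = 4 | data) = 8/63, P(r = 5 | data) = 5/21, P(r = 6 | data) = 20/63, P(r = 7 | data) = 5/18.
So P(purple next | data) = Σ P(purple next | H) P(H | data) = (1)(5/126) + (3/4)(8/63) + (1/2)(5/21) + (1/4)(20/63) + (0)(5/18) = 1/3.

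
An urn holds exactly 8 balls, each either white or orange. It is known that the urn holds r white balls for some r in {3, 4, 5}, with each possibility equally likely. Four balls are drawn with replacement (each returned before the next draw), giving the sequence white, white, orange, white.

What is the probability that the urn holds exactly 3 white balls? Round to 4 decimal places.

The likelihood of the observed sequence under each hypothesis: P(data | r = 3) = (3/8)(3/8)(5/8)(3/8) = 0.032959; P(data | r = 4) = (4/8)(4/8)(4/8)(4/8) = 0.0625; P(data | r = 5) = (5/8)(5/8)(3/8)(5/8) = 0.091553.
The prior-weighted likelihoods are 1/3 · 0.032959 = 0.010986, 1/3 · 0.0625 = 0.020833, 1/3 · 0.091553 = 0.030518; these sum to 0.062337.
By Bayes' rule, P(r = 3 | data) = (0.010986) / (0.062337) = 0.17624.

0.1762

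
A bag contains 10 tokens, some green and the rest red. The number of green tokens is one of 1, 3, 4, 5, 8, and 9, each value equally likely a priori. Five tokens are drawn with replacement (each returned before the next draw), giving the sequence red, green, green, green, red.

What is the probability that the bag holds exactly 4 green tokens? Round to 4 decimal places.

0.2398

Under each hypothesis, the probability of the observed sequence is: P(data | r = 1) = (9/10)(1/10)(1/10)(1/10)(9/10) = 0.00081; P(data | r = 3) = (7/10)(3/10)(3/10)(3/10)(7/10) = 0.01323; P(data | r = 4) = (6/10)(4/10)(4/10)(4/10)(6/10) = 0.02304; P(data | r = 5) = (5/10)(5/10)(5/10)(5/10)(5/10) = 0.03125; P(data | r = 8) = (2/10)(8/10)(8/10)(8/10)(2/10) = 0.02048; P(data | r = 9) = (1/10)(9/10)(9/10)(9/10)(1/10) = 0.00729.
The prior-weighted likelihoods are 1/6 · 0.00081 = 0.000135, 1/6 · 0.01323 = 0.002205, 1/6 · 0.02304 = 0.00384, 1/6 · 0.03125 = 0.0052083, 1/6 · 0.02048 = 0.0034133, 1/6 · 0.00729 = 0.001215; with total 0.016017.
By Bayes' rule, P(r = 4 | data) = (0.00384) / (0.016017) = 0.23975.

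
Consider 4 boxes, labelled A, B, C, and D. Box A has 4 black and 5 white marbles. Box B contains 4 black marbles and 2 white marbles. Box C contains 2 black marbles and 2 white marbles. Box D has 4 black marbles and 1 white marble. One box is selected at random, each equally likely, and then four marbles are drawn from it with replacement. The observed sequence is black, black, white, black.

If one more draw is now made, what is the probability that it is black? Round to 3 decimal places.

Compute the likelihood of the observed sequence for each case: P(data | box A) = (4/9)(4/9)(5/9)(4/9) = 0.048773; P(data | box B) = (4/6)(4/6)(2/6)(4/6) = 0.098765; P(data | box C) = (2/4)(2/4)(2/4)(2/4) = 0.0625; P(data | box D) = (4/5)(4/5)(1/5)(4/5) = 0.1024.
The prior-weighted likelihoods are 1/4 · 0.048773 = 0.012193, 1/4 · 0.098765 = 0.024691, 1/4 · 0.0625 = 0.015625, 1/4 · 0.1024 = 0.0256; these sum to 0.07811.
Dividing through by the total gives posterior P(box A | data) = 0.1561, P(box B | data) = 0.31611, P(box C | data) = 0.20004, P(box D | data) = 0.32774.
The predictive probability is P(black next | data) = (4/9)(0.1561) + (2/3)(0.31611) + (1/2)(0.20004) + (4/5)(0.32774) = 0.64234.

0.642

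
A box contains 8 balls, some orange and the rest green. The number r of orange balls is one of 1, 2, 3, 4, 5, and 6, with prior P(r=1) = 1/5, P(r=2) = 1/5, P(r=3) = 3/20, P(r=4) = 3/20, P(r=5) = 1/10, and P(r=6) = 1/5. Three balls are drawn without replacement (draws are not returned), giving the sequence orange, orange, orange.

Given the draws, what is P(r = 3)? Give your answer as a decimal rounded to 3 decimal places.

0.026

Under each hypothesis, the probability of the observed sequence is: P(data | r = 1) = (1/8)(0/7) = 0; P(data | r = 2) = (2/8)(1/7)(0/6) = 0; P(data | r = 3) = (3/8)(2/7)(1/6) = 0.017857; P(data | r = 4) = (4/8)(3/7)(2/6) = 0.071429; P(data | r = 5) = (5/8)(4/7)(3/6) = 0.17857; P(data | r = 6) = (6/8)(5/7)(4/6) = 0.35714.
The prior-weighted likelihoods are 1/5 · 0 = 0, 1/5 · 0 = 0, 3/20 · 0.017857 = 0.0026786, 3/20 · 0.071429 = 0.010714, 1/10 · 0.17857 = 0.017857, 1/5 · 0.35714 = 0.071429; with total 0.10268.
By Bayes' rule, P(r = 3 | data) = (0.0026786) / (0.10268) = 0.026087.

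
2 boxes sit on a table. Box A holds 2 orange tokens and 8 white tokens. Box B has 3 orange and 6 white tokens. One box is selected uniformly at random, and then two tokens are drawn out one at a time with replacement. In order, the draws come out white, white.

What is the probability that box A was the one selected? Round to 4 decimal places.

For each hypothesis, P(data | H) works out to: P(data | box A) = (8/10)(8/10) = 16/25; P(data | box B) = (6/9)(6/9) = 4/9.
Weighting by the prior gives 1/2 · 16/25 = 8/25, 1/2 · 4/9 = 2/9; summing to 122/225.
By Bayes' rule, P(box A | data) = (8/25) / (122/225) = 36/61.

0.5902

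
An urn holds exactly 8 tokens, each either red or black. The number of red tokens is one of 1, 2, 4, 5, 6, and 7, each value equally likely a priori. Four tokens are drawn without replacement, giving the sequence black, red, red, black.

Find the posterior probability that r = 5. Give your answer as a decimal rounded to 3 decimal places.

For each hypothesis, P(data | H) works out to: P(data | r = 1) = (7/8)(1/7)(0/6) = 0; P(data | r = 2) = (6/8)(2/7)(1/6)(5/5) = 1/28; P(data | r = 4) = (4/8)(4/7)(3/6)(3/5) = 3/35; P(data | r = 5) = (3/8)(5/7)(4/6)(2/5) = 1/14; P(data | r = 6) = (2/8)(6/7)(5/6)(1/5) = 1/28; P(data | r = 7) = (1/8)(7/7)(6/6)(0/5) = 0.
The prior-weighted likelihoods are 1/6 · 0 = 0, 1/6 · 1/28 = 1/168, 1/6 · 3/35 = 1/70, 1/6 · 1/14 = 1/84, 1/6 · 1/28 = 1/168, 1/6 · 0 = 0; with total 4/105.
So P(r = 5 | data) = (1/84) / (4/105) = 5/16.

0.313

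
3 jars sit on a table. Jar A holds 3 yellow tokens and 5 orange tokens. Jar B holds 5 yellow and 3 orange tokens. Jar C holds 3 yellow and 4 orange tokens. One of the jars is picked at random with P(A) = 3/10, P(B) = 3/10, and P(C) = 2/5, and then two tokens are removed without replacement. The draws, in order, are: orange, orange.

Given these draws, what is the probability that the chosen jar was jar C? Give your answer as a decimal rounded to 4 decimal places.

Under each hypothesis, the probability of the observed sequence is: P(data | jar A) = (5/8)(4/7) = 5/14; P(data | jar B) = (3/8)(2/7) = 3/28; P(data | jar C) = (4/7)(3/6) = 2/7.
Weighting by the prior gives 3/10 · 5/14 = 3/28, 3/10 · 3/28 = 9/280, 2/5 · 2/7 = 4/35; with total 71/280.
By Bayes' rule, P(jar C | data) = (4/35) / (71/280) = 32/71.

0.4507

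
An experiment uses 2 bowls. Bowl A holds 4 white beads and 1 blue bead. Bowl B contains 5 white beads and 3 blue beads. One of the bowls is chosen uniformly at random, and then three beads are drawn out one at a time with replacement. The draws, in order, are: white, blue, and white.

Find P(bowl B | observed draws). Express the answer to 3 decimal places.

For each hypothesis, P(data | H) works out to: P(data | bowl A) = (4/5)(1/5)(4/5) = 0.128; P(data | bowl B) = (5/8)(3/8)(5/8) = 0.14648.
The prior-weighted likelihoods are 1/2 · 0.128 = 0.064, 1/2 · 0.14648 = 0.073242; with total 0.13724.
Hence P(bowl B | data) = (0.073242) / (0.13724) = 0.53367.

0.534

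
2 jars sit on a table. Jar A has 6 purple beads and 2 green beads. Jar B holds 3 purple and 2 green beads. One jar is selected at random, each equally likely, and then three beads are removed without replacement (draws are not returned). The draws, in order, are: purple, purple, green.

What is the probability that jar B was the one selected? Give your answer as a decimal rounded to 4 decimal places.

0.5283

Under each hypothesis, the probability of the observed sequence is: P(data | jar A) = (6/8)(5/7)(2/6) = 5/28; P(data | jar B) = (3/5)(2/4)(2/3) = 1/5.
Multiplying each by its prior: 1/2 · 5/28 = 5/56, 1/2 · 1/5 = 1/10; with total 53/280.
So P(jar B | data) = (1/10) / (53/280) = 28/53.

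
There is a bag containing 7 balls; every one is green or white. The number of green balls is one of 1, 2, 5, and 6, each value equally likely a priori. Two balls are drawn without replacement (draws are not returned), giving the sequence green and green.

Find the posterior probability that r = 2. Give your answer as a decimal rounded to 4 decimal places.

0.0385

For each hypothesis, P(data | H) works out to: P(data | r = 1) = (1/7)(0/6) = 0; P(data | r = 2) = (2/7)(1/6) = 1/21; P(data | r = 5) = (5/7)(4/6) = 10/21; P(data | r = 6) = (6/7)(5/6) = 5/7.
Multiplying each by its prior: 1/4 · 0 = 0, 1/4 · 1/21 = 1/84, 1/4 · 10/21 = 5/42, 1/4 · 5/7 = 5/28; these sum to 13/42.
By Bayes' rule, P(r = 2 | data) = (1/84) / (13/42) = 1/26.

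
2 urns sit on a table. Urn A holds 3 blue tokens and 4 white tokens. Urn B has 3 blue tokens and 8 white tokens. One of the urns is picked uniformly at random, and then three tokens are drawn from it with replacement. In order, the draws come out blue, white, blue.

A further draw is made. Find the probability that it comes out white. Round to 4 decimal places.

Under each hypothesis, the probability of the observed sequence is: P(data | urn A) = (3/7)(4/7)(3/7) = 0.10496; P(data | urn B) = (3/11)(8/11)(3/11) = 0.054095.
The prior-weighted likelihoods are 1/2 · 0.10496 = 0.052478, 1/2 · 0.054095 = 0.027047; with total 0.079525.
The posterior is then P(urn A | data) = 0.65989, P(urn B | data) = 0.34011.
Averaging over the posterior, P(white next | data) = (4/7)(0.65989) + (8/11)(0.34011) = 0.62443.

0.6244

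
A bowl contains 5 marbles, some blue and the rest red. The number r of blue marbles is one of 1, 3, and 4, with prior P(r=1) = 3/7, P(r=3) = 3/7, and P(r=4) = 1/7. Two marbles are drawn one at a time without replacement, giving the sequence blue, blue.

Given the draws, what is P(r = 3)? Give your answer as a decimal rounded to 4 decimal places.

0.6000

For each hypothesis, P(data | H) works out to: P(data | r = 1) = (1/5)(0/4) = 0; P(data | r = 3) = (3/5)(2/4) = 3/10; P(data | r = 4) = (4/5)(3/4) = 3/5.
The prior-weighted likelihoods are 3/7 · 0 = 0, 3/7 · 3/10 = 9/70, 1/7 · 3/5 = 3/35; with total 3/14.
By Bayes' rule, P(r = 3 | data) = (9/70) / (3/14) = 3/5.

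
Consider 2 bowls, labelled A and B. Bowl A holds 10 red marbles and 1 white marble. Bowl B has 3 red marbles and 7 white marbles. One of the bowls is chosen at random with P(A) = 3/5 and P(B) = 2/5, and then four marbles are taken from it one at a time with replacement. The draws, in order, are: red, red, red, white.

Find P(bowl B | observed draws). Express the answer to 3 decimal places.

0.156

Under each hypothesis, the probability of the observed sequence is: P(data | bowl A) = (10/11)(10/11)(10/11)(1/11) = 0.068301; P(data | bowl B) = (3/10)(3/10)(3/10)(7/10) = 0.0189.
Weighting by the prior gives 3/5 · 0.068301 = 0.040981, 2/5 · 0.0189 = 0.00756; with total 0.048541.
Hence P(bowl B | data) = (0.00756) / (0.048541) = 0.15575.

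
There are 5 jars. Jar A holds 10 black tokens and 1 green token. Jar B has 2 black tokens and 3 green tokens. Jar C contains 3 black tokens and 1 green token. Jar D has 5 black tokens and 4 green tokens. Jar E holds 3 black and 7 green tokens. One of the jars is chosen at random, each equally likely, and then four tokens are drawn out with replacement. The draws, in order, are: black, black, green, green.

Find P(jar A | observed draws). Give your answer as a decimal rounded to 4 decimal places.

0.0334

The likelihood of the observed sequence under each hypothesis: P(data | jar A) = (10/11)(10/11)(1/11)(1/11) = 0.0068301; P(data | jar B) = (2/5)(2/5)(3/5)(3/5) = 0.0576; P(data | jar C) = (3/4)(3/4)(1/4)(1/4) = 0.035156; P(data | jar D) = (5/9)(5/9)(4/9)(4/9) = 0.060966; P(data | jar E) = (3/10)(3/10)(7/10)(7/10) = 0.0441.
Weighting by the prior gives 1/5 · 0.0068301 = 0.001366, 1/5 · 0.0576 = 0.01152, 1/5 · 0.035156 = 0.0070313, 1/5 · 0.060966 = 0.012193, 1/5 · 0.0441 = 0.00882; with total 0.040931.
Hence P(jar A | data) = (0.001366) / (0.040931) = 0.033374.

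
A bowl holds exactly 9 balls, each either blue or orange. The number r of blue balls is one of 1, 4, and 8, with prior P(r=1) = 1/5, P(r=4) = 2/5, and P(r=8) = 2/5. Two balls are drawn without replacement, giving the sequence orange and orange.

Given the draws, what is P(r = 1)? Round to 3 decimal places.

0.583

The likelihood of the observed sequence under each hypothesis: P(data | r = 1) = (8/9)(7/8) = 7/9; P(data | r = 4) = (5/9)(4/8) = 5/18; P(data | r = 8) = (1/9)(0/8) = 0.
Weighting by the prior gives 1/5 · 7/9 = 7/45, 2/5 · 5/18 = 1/9, 2/5 · 0 = 0; summing to 4/15.
Hence P(r = 1 | data) = (7/45) / (4/15) = 7/12.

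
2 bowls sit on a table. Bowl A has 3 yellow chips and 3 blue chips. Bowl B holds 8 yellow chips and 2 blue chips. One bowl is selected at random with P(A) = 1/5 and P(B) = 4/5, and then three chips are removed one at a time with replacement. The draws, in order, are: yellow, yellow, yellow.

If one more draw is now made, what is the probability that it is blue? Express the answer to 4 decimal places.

0.2173

Under each hypothesis, the probability of the observed sequence is: P(data | bowl A) = (3/6)(3/6)(3/6) = 0.125; P(data | bowl B) = (8/10)(8/10)(8/10) = 0.512.
Multiplying each by its prior: 1/5 · 0.125 = 0.025, 4/5 · 0.512 = 0.4096; these sum to 0.4346.
Normalising, the posterior is P(bowl A | data) = 0.057524, P(bowl B | data) = 0.94248.
So P(blue next | data) = Σ P(blue next | H) P(H | data) = (1/2)(0.057524) + (1/5)(0.94248) = 0.21726.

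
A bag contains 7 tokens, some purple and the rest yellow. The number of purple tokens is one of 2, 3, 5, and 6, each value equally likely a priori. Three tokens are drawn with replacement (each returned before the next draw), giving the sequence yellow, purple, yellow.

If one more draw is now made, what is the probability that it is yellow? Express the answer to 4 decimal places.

0.5622

The likelihood of the observed sequence under each hypothesis: P(data | r = 2) = (5/7)(2/7)(5/7) = 50/343; P(data | r = 3) = (4/7)(3/7)(4/7) = 48/343; P(data | r = 5) = (2/7)(5/7)(2/7) = 20/343; P(data | r = 6) = (1/7)(6/7)(1/7) = 6/343.
Multiplying each by its prior: 1/4 · 50/343 = 25/686, 1/4 · 48/343 = 12/343, 1/4 · 20/343 = 5/343, 1/4 · 6/343 = 3/686; summing to 31/343.
The posterior is then P(r = 2 | data) = 25/62, P(r = 3 | data) = 12/31, P(r = 5 | data) = 5/31, P(r = 6 | data) = 3/62.
The predictive probability is P(yellow next | data) = (5/7)(25/62) + (4/7)(12/31) + (2/7)(5/31) + (1/7)(3/62) = 122/217.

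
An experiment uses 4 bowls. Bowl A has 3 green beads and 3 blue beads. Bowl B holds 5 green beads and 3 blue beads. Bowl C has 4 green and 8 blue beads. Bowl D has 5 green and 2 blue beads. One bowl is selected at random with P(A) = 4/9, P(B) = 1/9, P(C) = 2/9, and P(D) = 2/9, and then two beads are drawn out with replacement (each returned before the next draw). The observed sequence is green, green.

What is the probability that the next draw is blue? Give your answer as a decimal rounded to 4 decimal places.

0.4125

Under each hypothesis, the probability of the observed sequence is: P(data | bowl A) = (3/6)(3/6) = 0.25; P(data | bowl B) = (5/8)(5/8) = 0.39062; P(data | bowl C) = (4/12)(4/12) = 0.11111; P(data | bowl D) = (5/7)(5/7) = 0.5102.
The prior-weighted likelihoods are 4/9 · 0.25 = 0.11111, 1/9 · 0.39062 = 0.043403, 2/9 · 0.11111 = 0.024691, 2/9 · 0.5102 = 0.11338; with total 0.29258.
Dividing through by the total gives posterior P(bowl A | data) = 0.37976, P(bowl B | data) = 0.14834, P(bowl C | data) = 0.084391, P(bowl D | data) = 0.38751.
Averaging over the posterior, P(blue next | data) = (1/2)(0.37976) + (3/8)(0.14834) + (2/3)(0.084391) + (2/7)(0.38751) = 0.41248.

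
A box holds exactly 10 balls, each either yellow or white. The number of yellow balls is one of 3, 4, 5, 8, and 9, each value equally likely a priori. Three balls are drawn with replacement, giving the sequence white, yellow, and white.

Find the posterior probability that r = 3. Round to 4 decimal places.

Under each hypothesis, the probability of the observed sequence is: P(data | r = 3) = (7/10)(3/10)(7/10) = 0.147; P(data | r = 4) = (6/10)(4/10)(6/10) = 0.144; P(data | r = 5) = (5/10)(5/10)(5/10) = 0.125; P(data | r = 8) = (2/10)(8/10)(2/10) = 0.032; P(data | r = 9) = (1/10)(9/10)(1/10) = 0.009.
Multiplying each by its prior: 1/5 · 0.147 = 0.0294, 1/5 · 0.144 = 0.0288, 1/5 · 0.125 = 0.025, 1/5 · 0.032 = 0.0064, 1/5 · 0.009 = 0.0018; these sum to 0.0914.
So P(r = 3 | data) = (0.0294) / (0.0914) = 0.32166.

0.3217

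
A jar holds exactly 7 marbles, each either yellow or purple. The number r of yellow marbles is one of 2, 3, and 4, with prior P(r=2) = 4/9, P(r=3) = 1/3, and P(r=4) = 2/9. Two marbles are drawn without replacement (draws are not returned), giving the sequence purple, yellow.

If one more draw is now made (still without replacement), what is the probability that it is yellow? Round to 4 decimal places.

For each hypothesis, P(data | H) works out to: P(data | r = 2) = (5/7)(2/6) = 5/21; P(data | r = 3) = (4/7)(3/6) = 2/7; P(data | r = 4) = (3/7)(4/6) = 2/7.
Weighting by the prior gives 4/9 · 5/21 = 20/189, 1/3 · 2/7 = 2/21, 2/9 · 2/7 = 4/63; these sum to 50/189.
Normalising, the posterior is P(r = 2 | data) = 2/5, P(r = 3 | data) = 9/25, P(r = 4 | data) = 6/25.
Averaging over the posterior, P(yellow next | data) = (1/5)(2/5) + (2/5)(9/25) + (3/5)(6/25) = 46/125.

0.3680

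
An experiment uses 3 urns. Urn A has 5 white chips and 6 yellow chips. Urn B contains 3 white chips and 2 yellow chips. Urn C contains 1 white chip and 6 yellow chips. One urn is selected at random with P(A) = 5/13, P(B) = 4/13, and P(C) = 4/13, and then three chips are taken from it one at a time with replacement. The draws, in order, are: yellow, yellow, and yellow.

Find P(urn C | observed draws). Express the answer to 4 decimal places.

0.7024

Under each hypothesis, the probability of the observed sequence is: P(data | urn A) = (6/11)(6/11)(6/11) = 0.16228; P(data | urn B) = (2/5)(2/5)(2/5) = 0.064; P(data | urn C) = (6/7)(6/7)(6/7) = 0.62974.
Multiplying each by its prior: 5/13 · 0.16228 = 0.062417, 4/13 · 0.064 = 0.019692, 4/13 · 0.62974 = 0.19377; with total 0.27587.
Hence P(urn C | data) = (0.19377) / (0.27587) = 0.70237.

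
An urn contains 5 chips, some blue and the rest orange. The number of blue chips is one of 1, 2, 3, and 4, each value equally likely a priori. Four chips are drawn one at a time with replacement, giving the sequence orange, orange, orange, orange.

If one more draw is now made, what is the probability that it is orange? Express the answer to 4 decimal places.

Compute the likelihood of the observed sequence for each case: P(data | r = 1) = (4/5)(4/5)(4/5)(4/5) = 0.4096; P(data | r = 2) = (3/5)(3/5)(3/5)(3/5) = 0.1296; P(data | r = 3) = (2/5)(2/5)(2/5)(2/5) = 0.0256; P(data | r = 4) = (1/5)(1/5)(1/5)(1/5) = 0.0016.
Multiplying each by its prior: 1/4 · 0.4096 = 0.1024, 1/4 · 0.1296 = 0.0324, 1/4 · 0.0256 = 0.0064, 1/4 · 0.0016 = 0.0004; summing to 0.1416.
Dividing through by the total gives posterior P(r = 1 | data) = 0.72316, P(r = 2 | data) = 0.22881, P(r = 3 | data) = 0.045198, P(r = 4 | data) = 0.0028249.
Averaging over the posterior, P(orange next | data) = (4/5)(0.72316) + (3/5)(0.22881) + (2/5)(0.045198) + (1/5)(0.0028249) = 0.73446.

0.7345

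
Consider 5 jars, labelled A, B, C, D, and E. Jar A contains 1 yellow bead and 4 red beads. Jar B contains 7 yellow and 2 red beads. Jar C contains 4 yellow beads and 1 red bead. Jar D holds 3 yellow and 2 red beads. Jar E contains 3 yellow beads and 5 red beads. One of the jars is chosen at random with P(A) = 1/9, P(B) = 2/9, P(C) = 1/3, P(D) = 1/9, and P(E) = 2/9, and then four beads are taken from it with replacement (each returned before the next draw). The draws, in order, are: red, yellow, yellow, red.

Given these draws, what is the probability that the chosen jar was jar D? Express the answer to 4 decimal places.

Under each hypothesis, the probability of the observed sequence is: P(data | jar A) = (4/5)(1/5)(1/5)(4/5) = 0.0256; P(data | jar B) = (2/9)(7/9)(7/9)(2/9) = 0.029873; P(data | jar C) = (1/5)(4/5)(4/5)(1/5) = 0.0256; P(data | jar D) = (2/5)(3/5)(3/5)(2/5) = 0.0576; P(data | jar E) = (5/8)(3/8)(3/8)(5/8) = 0.054932.
The prior-weighted likelihoods are 1/9 · 0.0256 = 0.0028444, 2/9 · 0.029873 = 0.0066386, 1/3 · 0.0256 = 0.0085333, 1/9 · 0.0576 = 0.0064, 2/9 · 0.054932 = 0.012207; summing to 0.036623.
By Bayes' rule, P(jar D | data) = (0.0064) / (0.036623) = 0.17475.

0.1748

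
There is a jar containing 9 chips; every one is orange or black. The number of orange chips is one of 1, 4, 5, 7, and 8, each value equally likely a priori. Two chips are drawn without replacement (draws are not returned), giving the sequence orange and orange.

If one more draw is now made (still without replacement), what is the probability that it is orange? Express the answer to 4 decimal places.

The likelihood of the observed sequence under each hypothesis: P(data | r = 1) = (1/9)(0/8) = 0; P(data | r = 4) = (4/9)(3/8) = 1/6; P(data | r = 5) = (5/9)(4/8) = 5/18; P(data | r = 7) = (7/9)(6/8) = 7/12; P(data | r = 8) = (8/9)(7/8) = 7/9.
The prior-weighted likelihoods are 1/5 · 0 = 0, 1/5 · 1/6 = 1/30, 1/5 · 5/18 = 1/18, 1/5 · 7/12 = 7/60, 1/5 · 7/9 = 7/45; with total 13/36.
The posterior is then P(r = 1 | data) = 0, P(r = 4 | data) = 6/65, P(r = 5 | data) = 2/13, P(r = 7 | data) = 21/65, P(r = 8 | data) = 28/65.
The predictive probability is P(orange next | data) = (2/7)(6/65) + (3/7)(2/13) + (5/7)(21/65) + (6/7)(28/65) = 9/13.

0.6923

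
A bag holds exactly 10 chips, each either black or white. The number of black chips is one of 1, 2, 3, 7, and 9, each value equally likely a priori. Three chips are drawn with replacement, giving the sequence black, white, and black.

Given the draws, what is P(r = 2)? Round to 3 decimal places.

0.096

For each hypothesis, P(data | H) works out to: P(data | r = 1) = (1/10)(9/10)(1/10) = 0.009; P(data | r = 2) = (2/10)(8/10)(2/10) = 0.032; P(data | r = 3) = (3/10)(7/10)(3/10) = 0.063; P(data | r = 7) = (7/10)(3/10)(7/10) = 0.147; P(data | r = 9) = (9/10)(1/10)(9/10) = 0.081.
Multiplying each by its prior: 1/5 · 0.009 = 0.0018, 1/5 · 0.032 = 0.0064, 1/5 · 0.063 = 0.0126, 1/5 · 0.147 = 0.0294, 1/5 · 0.081 = 0.0162; these sum to 0.0664.
Hence P(r = 2 | data) = (0.0064) / (0.0664) = 0.096386.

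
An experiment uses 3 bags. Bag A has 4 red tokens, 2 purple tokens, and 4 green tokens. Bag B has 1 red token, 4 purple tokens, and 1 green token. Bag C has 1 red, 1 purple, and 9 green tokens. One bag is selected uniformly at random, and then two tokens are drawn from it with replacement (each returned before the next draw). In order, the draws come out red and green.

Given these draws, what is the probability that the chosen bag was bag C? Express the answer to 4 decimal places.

0.2837

Compute the likelihood of the observed sequence for each case: P(data | bag A) = (4/10)(4/10) = 0.16; P(data | bag B) = (1/6)(1/6) = 0.027778; P(data | bag C) = (1/11)(9/11) = 0.07438.
Multiplying each by its prior: 1/3 · 0.16 = 0.053333, 1/3 · 0.027778 = 0.0092593, 1/3 · 0.07438 = 0.024793; summing to 0.087386.
So P(bag C | data) = (0.024793) / (0.087386) = 0.28372.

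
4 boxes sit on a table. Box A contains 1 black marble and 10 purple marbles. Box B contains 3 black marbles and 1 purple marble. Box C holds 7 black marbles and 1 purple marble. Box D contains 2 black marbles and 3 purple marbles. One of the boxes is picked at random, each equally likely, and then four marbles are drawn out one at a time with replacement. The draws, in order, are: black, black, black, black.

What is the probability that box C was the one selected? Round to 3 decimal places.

Under each hypothesis, the probability of the observed sequence is: P(data | box A) = (1/11)(1/11)(1/11)(1/11) = 6.8301e-05; P(data | box B) = (3/4)(3/4)(3/4)(3/4) = 0.31641; P(data | box C) = (7/8)(7/8)(7/8)(7/8) = 0.58618; P(data | box D) = (2/5)(2/5)(2/5)(2/5) = 0.0256.
The prior-weighted likelihoods are 1/4 · 6.8301e-05 = 1.7075e-05, 1/4 · 0.31641 = 0.079102, 1/4 · 0.58618 = 0.14655, 1/4 · 0.0256 = 0.0064; these sum to 0.23206.
So P(box C | data) = (0.14655) / (0.23206) = 0.63149.

0.631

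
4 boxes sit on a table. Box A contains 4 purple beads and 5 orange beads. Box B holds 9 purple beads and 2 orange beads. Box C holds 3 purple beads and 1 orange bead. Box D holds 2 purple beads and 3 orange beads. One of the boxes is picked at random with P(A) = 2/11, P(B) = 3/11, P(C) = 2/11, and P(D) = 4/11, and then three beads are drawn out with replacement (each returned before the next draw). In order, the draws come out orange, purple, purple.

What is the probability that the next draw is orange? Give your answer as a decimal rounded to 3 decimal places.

0.391

Under each hypothesis, the probability of the observed sequence is: P(data | box A) = (5/9)(4/9)(4/9) = 0.10974; P(data | box B) = (2/11)(9/11)(9/11) = 0.12171; P(data | box C) = (1/4)(3/4)(3/4) = 0.14062; P(data | box D) = (3/5)(2/5)(2/5) = 0.096.
Weighting by the prior gives 2/11 · 0.10974 = 0.019953, 3/11 · 0.12171 = 0.033194, 2/11 · 0.14062 = 0.025568, 4/11 · 0.096 = 0.034909; with total 0.11362.
Dividing through by the total gives posterior P(box A | data) = 0.1756, P(box B | data) = 0.29214, P(box C | data) = 0.22502, P(box D | data) = 0.30723.
So P(orange next | data) = Σ P(orange next | H) P(H | data) = (5/9)(0.1756) + (2/11)(0.29214) + (1/4)(0.22502) + (3/5)(0.30723) = 0.39127.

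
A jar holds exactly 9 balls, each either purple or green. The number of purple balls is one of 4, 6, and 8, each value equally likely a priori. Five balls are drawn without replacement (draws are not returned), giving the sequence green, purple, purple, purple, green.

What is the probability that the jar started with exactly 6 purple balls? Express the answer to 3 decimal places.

0.600

Under each hypothesis, the probability of the observed sequence is: P(data | r = 4) = (5/9)(4/8)(3/7)(2/6)(4/5) = 2/63; P(data | r = 6) = (3/9)(6/8)(5/7)(4/6)(2/5) = 1/21; P(data | r = 8) = (1/9)(8/8)(7/7)(6/6)(0/5) = 0.
The prior-weighted likelihoods are 1/3 · 2/63 = 2/189, 1/3 · 1/21 = 1/63, 1/3 · 0 = 0; these sum to 5/189.
Therefore the posterior P(r = 6 | data) = (1/63) / (5/189) = 3/5.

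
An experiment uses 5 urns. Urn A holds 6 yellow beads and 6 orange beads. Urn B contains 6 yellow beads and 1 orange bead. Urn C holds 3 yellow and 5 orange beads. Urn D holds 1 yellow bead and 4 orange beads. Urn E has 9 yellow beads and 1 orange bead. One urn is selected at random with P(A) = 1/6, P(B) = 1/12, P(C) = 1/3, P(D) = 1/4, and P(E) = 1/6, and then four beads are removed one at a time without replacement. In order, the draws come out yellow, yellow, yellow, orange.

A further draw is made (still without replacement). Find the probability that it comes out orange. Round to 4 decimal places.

Under each hypothesis, the probability of the observed sequence is: P(data | urn A) = (6/12)(5/11)(4/10)(6/9) = 0.060606; P(data | urn B) = (6/7)(5/6)(4/5)(1/4) = 0.14286; P(data | urn C) = (3/8)(2/7)(1/6)(5/5) = 0.017857; P(data | urn D) = (1/5)(0/4) = 0; P(data | urn E) = (9/10)(8/9)(7/8)(1/7) = 0.1.
Weighting by the prior gives 1/6 · 0.060606 = 0.010101, 1/12 · 0.14286 = 0.011905, 1/3 · 0.017857 = 0.0059524, 1/4 · 0 = 0, 1/6 · 0.1 = 0.016667; with total 0.044625.
Dividing through by the total gives posterior P(urn A | data) = 0.22635, P(urn B | data) = 0.26677, P(urn C | data) = 0.13339, P(urn D | data) = 0, P(urn E | data) = 0.37348.
The predictive probability is P(orange next | data) = (5/8)(0.22635) + (0)(0.26677) + (1)(0.13339) + (0)(0.37348) = 0.27486.

0.2749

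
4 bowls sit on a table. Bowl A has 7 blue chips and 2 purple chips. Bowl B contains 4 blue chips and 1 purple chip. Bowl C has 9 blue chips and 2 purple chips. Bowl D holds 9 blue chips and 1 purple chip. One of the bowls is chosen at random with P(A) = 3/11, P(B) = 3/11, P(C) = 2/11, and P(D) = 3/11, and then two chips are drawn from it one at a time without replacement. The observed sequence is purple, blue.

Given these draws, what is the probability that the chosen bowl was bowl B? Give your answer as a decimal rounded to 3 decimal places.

0.331

Under each hypothesis, the probability of the observed sequence is: P(data | bowl A) = (2/9)(7/8) = 0.19444; P(data | bowl B) = (1/5)(4/4) = 0.2; P(data | bowl C) = (2/11)(9/10) = 0.16364; P(data | bowl D) = (1/10)(9/9) = 0.1.
The prior-weighted likelihoods are 3/11 · 0.19444 = 0.05303, 3/11 · 0.2 = 0.054545, 2/11 · 0.16364 = 0.029752, 3/11 · 0.1 = 0.027273; summing to 0.1646.
Hence P(bowl B | data) = (0.054545) / (0.1646) = 0.33138.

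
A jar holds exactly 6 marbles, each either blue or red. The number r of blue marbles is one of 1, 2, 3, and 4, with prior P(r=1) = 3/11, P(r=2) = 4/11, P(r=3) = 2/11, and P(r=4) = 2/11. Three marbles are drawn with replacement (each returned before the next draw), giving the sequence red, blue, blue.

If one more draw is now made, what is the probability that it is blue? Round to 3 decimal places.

For each hypothesis, P(data | H) works out to: P(data | r = 1) = (5/6)(1/6)(1/6) = 0.023148; P(data | r = 2) = (4/6)(2/6)(2/6) = 0.074074; P(data | r = 3) = (3/6)(3/6)(3/6) = 0.125; P(data | r = 4) = (2/6)(4/6)(4/6) = 0.14815.
Multiplying each by its prior: 3/11 · 0.023148 = 0.0063131, 4/11 · 0.074074 = 0.026936, 2/11 · 0.125 = 0.022727, 2/11 · 0.14815 = 0.026936; with total 0.082912.
Dividing through by the total gives posterior P(r = 1 | data) = 0.076142, P(r = 2 | data) = 0.32487, P(r = 3 | data) = 0.27411, P(r = 4 | data) = 0.32487.
So P(blue next | data) = Σ P(blue next | H) P(H | data) = (1/6)(0.076142) + (1/3)(0.32487) + (1/2)(0.27411) + (2/3)(0.32487) = 0.47462.

0.475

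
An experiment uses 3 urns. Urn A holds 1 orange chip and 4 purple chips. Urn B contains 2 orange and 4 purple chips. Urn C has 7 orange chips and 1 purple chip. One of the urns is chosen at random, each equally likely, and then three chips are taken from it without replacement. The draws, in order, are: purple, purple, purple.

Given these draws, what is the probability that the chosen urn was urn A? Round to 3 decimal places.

The likelihood of the observed sequence under each hypothesis: P(data | urn A) = (4/5)(3/4)(2/3) = 2/5; P(data | urn B) = (4/6)(3/5)(2/4) = 1/5; P(data | urn C) = (1/8)(0/7) = 0.
Multiplying each by its prior: 1/3 · 2/5 = 2/15, 1/3 · 1/5 = 1/15, 1/3 · 0 = 0; these sum to 1/5.
So P(urn A | data) = (2/15) / (1/5) = 2/3.

0.667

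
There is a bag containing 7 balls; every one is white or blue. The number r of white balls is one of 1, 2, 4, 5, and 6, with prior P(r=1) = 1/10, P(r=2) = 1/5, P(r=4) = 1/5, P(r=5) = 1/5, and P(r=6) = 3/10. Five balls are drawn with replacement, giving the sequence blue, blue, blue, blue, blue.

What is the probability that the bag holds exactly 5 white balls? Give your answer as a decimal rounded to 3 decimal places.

Under each hypothesis, the probability of the observed sequence is: P(data | r = 1) = (6/7)(6/7)(6/7)(6/7)(6/7) = 0.46266; P(data | r = 2) = (5/7)(5/7)(5/7)(5/7)(5/7) = 0.18593; P(data | r = 4) = (3/7)(3/7)(3/7)(3/7)(3/7) = 0.014458; P(data | r = 5) = (2/7)(2/7)(2/7)(2/7)(2/7) = 0.001904; P(data | r = 6) = (1/7)(1/7)(1/7)(1/7)(1/7) = 5.9499e-05.
Weighting by the prior gives 1/10 · 0.46266 = 0.046266, 1/5 · 0.18593 = 0.037187, 1/5 · 0.014458 = 0.0028917, 1/5 · 0.001904 = 0.00038079, 3/10 · 5.9499e-05 = 1.785e-05; summing to 0.086744.
By Bayes' rule, P(r = 5 | data) = (0.00038079) / (0.086744) = 0.0043899.

0.004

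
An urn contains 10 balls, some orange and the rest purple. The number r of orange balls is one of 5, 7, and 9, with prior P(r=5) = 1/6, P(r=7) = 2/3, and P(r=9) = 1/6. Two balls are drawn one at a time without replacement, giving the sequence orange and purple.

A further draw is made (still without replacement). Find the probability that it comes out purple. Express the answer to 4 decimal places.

For each hypothesis, P(data | H) works out to: P(data | r = 5) = (5/10)(5/9) = 5/18; P(data | r = 7) = (7/10)(3/9) = 7/30; P(data | r = 9) = (9/10)(1/9) = 1/10.
Weighting by the prior gives 1/6 · 5/18 = 5/108, 2/3 · 7/30 = 7/45, 1/6 · 1/10 = 1/60; with total 59/270.
The posterior is then P(r = 5 | data) = 25/118, P(r = 7 | data) = 42/59, P(r = 9 | data) = 9/118.
The predictive probability is P(purple next | data) = (1/2)(25/118) + (1/4)(42/59) + (0)(9/118) = 67/236.

0.2839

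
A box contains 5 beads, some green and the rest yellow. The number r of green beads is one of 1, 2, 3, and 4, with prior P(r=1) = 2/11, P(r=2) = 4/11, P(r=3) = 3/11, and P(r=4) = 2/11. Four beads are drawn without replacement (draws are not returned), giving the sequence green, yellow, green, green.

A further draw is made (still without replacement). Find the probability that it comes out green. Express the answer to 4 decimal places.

0.5714

For each hypothesis, P(data | H) works out to: P(data | r = 1) = (1/5)(4/4)(0/3) = 0; P(data | r = 2) = (2/5)(3/4)(1/3)(0/2) = 0; P(data | r = 3) = (3/5)(2/4)(2/3)(1/2) = 1/10; P(data | r = 4) = (4/5)(1/4)(3/3)(2/2) = 1/5.
Multiplying each by its prior: 2/11 · 0 = 0, 4/11 · 0 = 0, 3/11 · 1/10 = 3/110, 2/11 · 1/5 = 2/55; these sum to 7/110.
The posterior is then P(r = 1 | data) = 0, P(r = 2 | data) = 0, P(r = 3 | data) = 3/7, P(r = 4 | data) = 4/7.
The predictive probability is P(green next | data) = (0)(3/7) + (1)(4/7) = 4/7.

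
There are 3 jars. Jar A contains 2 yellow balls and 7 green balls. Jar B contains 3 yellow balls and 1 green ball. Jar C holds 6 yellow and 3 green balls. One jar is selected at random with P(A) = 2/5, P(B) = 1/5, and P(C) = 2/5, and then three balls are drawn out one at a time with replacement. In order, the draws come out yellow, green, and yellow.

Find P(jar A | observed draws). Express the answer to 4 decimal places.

0.1495

Compute the likelihood of the observed sequence for each case: P(data | jar A) = (2/9)(7/9)(2/9) = 0.038409; P(data | jar B) = (3/4)(1/4)(3/4) = 0.14062; P(data | jar C) = (6/9)(3/9)(6/9) = 0.14815.
Multiplying each by its prior: 2/5 · 0.038409 = 0.015364, 1/5 · 0.14062 = 0.028125, 2/5 · 0.14815 = 0.059259; with total 0.10275.
Therefore the posterior P(jar A | data) = (0.015364) / (0.10275) = 0.14953.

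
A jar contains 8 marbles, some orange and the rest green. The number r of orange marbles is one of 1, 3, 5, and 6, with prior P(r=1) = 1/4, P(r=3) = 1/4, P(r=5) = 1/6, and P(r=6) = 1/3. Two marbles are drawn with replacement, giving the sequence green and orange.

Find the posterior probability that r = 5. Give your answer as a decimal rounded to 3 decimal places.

Under each hypothesis, the probability of the observed sequence is: P(data | r = 1) = (7/8)(1/8) = 7/64; P(data | r = 3) = (5/8)(3/8) = 15/64; P(data | r = 5) = (3/8)(5/8) = 15/64; P(data | r = 6) = (2/8)(6/8) = 3/16.
The prior-weighted likelihoods are 1/4 · 7/64 = 7/256, 1/4 · 15/64 = 15/256, 1/6 · 15/64 = 5/128, 1/3 · 3/16 = 1/16; with total 3/16.
Therefore the posterior P(r = 5 | data) = (5/128) / (3/16) = 5/24.

0.208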